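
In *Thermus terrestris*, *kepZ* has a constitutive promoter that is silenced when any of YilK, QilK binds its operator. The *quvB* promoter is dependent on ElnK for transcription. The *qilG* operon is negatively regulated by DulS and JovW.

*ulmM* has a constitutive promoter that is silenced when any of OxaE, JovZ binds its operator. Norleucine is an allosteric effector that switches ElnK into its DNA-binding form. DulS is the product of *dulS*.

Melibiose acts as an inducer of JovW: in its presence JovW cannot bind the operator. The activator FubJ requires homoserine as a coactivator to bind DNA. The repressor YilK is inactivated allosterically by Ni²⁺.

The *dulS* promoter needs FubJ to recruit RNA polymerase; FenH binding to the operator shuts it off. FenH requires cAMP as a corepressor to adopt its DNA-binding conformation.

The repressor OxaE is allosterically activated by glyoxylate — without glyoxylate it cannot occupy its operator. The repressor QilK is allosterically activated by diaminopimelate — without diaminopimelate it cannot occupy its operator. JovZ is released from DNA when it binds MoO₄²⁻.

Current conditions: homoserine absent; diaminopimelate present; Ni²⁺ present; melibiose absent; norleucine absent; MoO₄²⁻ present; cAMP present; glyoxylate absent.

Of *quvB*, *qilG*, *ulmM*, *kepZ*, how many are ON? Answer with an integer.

1

Norleucine is absent, so ElnK is inactive.
Required activator ElnK is absent, so *quvB* is not transcribed.
→ *quvB* is OFF.
Homoserine is absent, so FubJ is inactive.
cAMP is present, so FenH is active.
With repressor FenH bound, *dulS* is not transcribed.
So DulS is not produced.
Melibiose is absent, so JovW is active.
With repressor JovW bound, *qilG* is not transcribed.
→ *qilG* is OFF.
Glyoxylate is absent, so OxaE is inactive.
MoO₄²⁻ is present, so JovZ is inactive.
With no repressor bound, *ulmM* is transcribed.
→ *ulmM* is ON.
Ni²⁺ is present, so YilK is inactive.
Diaminopimelate is present, so QilK is active.
With repressor QilK bound, *kepZ* is not transcribed.
→ *kepZ* is OFF.
1 of the 4 genes is transcribed.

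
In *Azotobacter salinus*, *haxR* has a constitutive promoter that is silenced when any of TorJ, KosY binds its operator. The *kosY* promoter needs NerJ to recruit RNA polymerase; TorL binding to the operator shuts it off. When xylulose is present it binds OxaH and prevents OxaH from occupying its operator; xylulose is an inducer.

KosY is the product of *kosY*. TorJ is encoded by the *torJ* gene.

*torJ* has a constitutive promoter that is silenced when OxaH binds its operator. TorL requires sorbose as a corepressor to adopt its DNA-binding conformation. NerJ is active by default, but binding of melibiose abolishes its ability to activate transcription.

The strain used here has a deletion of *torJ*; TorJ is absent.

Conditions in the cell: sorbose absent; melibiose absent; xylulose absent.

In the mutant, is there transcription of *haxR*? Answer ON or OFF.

OFF

TorJ is non-functional in this strain, so it has no effect.
Sorbose is absent, so TorL is inactive.
Melibiose is absent, so NerJ is active.
No repressor is bound and NerJ is active, so *kosY* is transcribed.
So KosY is produced and active.
With repressor KosY bound, *haxR* is not transcribed.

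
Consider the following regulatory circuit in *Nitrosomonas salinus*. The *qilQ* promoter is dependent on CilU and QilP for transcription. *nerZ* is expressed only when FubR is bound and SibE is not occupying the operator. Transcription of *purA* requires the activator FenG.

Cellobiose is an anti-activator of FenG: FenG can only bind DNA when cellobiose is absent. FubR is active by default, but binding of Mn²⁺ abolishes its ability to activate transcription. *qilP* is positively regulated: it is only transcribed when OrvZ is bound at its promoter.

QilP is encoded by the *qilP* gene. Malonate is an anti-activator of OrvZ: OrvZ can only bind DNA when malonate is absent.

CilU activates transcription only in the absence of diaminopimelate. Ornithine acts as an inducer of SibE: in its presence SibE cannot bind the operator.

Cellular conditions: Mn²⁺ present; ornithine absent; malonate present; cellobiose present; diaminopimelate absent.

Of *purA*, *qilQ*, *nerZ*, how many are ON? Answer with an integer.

0

Cellobiose is present, so FenG is inactive.
Required activator FenG is absent, so *purA* is not transcribed.
→ *purA* is OFF.
Diaminopimelate is absent, so CilU is active.
Malonate is present, so OrvZ is inactive.
Required activator OrvZ is absent, so *qilP* is not transcribed.
So QilP is not produced.
Required activator QilP is absent, so *qilQ* is not transcribed.
→ *qilQ* is OFF.
Mn²⁺ is present, so FubR is inactive.
Ornithine is absent, so SibE is active.
With repressor SibE bound, *nerZ* is not transcribed.
→ *nerZ* is OFF.
0 of the 3 genes are transcribed.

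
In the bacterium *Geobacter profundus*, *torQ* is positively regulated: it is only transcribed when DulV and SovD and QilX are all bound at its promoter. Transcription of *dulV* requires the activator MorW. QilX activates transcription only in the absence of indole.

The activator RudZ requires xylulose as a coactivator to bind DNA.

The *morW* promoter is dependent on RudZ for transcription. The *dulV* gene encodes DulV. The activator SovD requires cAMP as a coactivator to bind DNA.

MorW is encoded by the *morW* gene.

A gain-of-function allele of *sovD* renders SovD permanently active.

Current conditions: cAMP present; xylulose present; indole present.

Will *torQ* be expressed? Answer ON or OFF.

Xylulose is present, so RudZ is active.
No repressor is bound and RudZ is active, so *morW* is transcribed.
So MorW is produced and active.
No repressor is bound and MorW is active, so *dulV* is transcribed.
So DulV is produced and active.
SovD is constitutively active in this strain.
Indole is present, so QilX is inactive.
Required activator QilX is absent, so *torQ* is not transcribed.

OFF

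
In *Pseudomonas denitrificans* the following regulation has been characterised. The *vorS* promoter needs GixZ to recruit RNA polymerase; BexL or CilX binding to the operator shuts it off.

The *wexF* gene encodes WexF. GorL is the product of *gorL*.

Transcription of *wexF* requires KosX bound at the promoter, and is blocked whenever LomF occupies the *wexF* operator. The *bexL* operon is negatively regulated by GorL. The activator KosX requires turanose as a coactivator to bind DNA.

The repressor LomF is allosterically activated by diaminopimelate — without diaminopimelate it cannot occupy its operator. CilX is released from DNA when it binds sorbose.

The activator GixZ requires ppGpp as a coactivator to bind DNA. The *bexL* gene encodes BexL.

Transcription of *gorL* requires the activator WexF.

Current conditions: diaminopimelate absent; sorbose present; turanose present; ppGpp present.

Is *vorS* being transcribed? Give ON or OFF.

ppGpp is present, so GixZ is active.
Turanose is present, so KosX is active.
Diaminopimelate is absent, so LomF is inactive.
No repressor is bound and KosX is active, so *wexF* is transcribed.
So WexF is produced and active.
No repressor is bound and WexF is active, so *gorL* is transcribed.
So GorL is produced and active.
With repressor GorL bound, *bexL* is not transcribed.
So BexL is not produced.
Sorbose is present, so CilX is inactive.
No repressor is bound and GixZ is active, so *vorS* is transcribed.

ON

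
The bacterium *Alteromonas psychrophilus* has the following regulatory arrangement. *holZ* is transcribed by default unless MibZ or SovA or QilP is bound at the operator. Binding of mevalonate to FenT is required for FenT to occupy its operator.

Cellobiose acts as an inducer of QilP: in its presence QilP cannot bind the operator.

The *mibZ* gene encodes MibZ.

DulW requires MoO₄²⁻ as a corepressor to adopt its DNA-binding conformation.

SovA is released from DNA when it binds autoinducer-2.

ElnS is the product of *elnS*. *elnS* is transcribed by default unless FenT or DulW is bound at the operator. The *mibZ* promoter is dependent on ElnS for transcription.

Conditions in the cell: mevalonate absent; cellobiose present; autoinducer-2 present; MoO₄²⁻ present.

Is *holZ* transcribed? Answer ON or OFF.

Mevalonate is absent, so FenT is inactive.
MoO₄²⁻ is present, so DulW is active.
With repressor DulW bound, *elnS* is not transcribed.
So ElnS is not produced.
Required activator ElnS is absent, so *mibZ* is not transcribed.
So MibZ is not produced.
Autoinducer-2 is present, so SovA is inactive.
Cellobiose is present, so QilP is inactive.
With no repressor bound, *holZ* is transcribed.

ON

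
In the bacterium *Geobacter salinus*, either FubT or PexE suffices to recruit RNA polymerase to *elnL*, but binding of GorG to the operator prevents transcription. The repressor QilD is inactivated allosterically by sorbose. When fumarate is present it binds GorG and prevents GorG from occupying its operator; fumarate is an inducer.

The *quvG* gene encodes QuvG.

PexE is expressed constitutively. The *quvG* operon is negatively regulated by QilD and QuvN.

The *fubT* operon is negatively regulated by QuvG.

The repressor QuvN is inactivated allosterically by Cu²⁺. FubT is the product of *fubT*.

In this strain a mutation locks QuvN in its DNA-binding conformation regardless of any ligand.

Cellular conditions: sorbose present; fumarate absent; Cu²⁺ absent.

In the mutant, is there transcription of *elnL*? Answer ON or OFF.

OFF

Sorbose is present, so QilD is inactive.
QuvN is constitutively active in this strain.
With repressor QuvN bound, *quvG* is not transcribed.
So QuvG is not produced.
With no repressor bound, *fubT* is transcribed.
So FubT is produced and active.
Fumarate is absent, so GorG is active.
PexE is produced constitutively and is active.
With repressor GorG bound, *elnL* is not transcribed.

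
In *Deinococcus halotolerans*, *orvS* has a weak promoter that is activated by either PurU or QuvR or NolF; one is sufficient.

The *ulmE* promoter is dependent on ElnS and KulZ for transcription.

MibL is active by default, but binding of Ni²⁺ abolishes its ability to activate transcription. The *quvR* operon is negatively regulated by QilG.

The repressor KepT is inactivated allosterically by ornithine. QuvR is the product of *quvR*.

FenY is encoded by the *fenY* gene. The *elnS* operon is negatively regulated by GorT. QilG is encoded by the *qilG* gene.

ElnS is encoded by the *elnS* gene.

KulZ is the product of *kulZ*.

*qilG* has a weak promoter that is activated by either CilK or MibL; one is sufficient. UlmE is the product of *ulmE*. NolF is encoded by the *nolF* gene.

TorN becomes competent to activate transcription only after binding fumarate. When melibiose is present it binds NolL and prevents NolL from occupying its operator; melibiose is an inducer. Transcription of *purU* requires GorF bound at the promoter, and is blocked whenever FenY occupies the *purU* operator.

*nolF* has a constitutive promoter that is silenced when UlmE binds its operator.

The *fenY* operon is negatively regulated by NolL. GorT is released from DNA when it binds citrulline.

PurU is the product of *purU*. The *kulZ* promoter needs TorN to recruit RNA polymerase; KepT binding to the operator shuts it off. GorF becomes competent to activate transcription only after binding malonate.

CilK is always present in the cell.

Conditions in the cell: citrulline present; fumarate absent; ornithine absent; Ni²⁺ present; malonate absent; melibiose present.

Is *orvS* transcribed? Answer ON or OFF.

ON

Melibiose is present, so NolL is inactive.
With no repressor bound, *fenY* is transcribed.
So FenY is produced and active.
Malonate is absent, so GorF is inactive.
With repressor FenY bound, *purU* is not transcribed.
So PurU is not produced.
CilK is produced constitutively and is active.
Ni²⁺ is present, so MibL is inactive.
Activator CilK is present, so *qilG* is transcribed.
So QilG is produced and active.
With repressor QilG bound, *quvR* is not transcribed.
So QuvR is not produced.
Citrulline is present, so GorT is inactive.
With no repressor bound, *elnS* is transcribed.
So ElnS is produced and active.
Ornithine is absent, so KepT is active.
Fumarate is absent, so TorN is inactive.
With repressor KepT bound, *kulZ* is not transcribed.
So KulZ is not produced.
Required activator KulZ is absent, so *ulmE* is not transcribed.
So UlmE is not produced.
With no repressor bound, *nolF* is transcribed.
So NolF is produced and active.
Activator NolF is present, so *orvS* is transcribed.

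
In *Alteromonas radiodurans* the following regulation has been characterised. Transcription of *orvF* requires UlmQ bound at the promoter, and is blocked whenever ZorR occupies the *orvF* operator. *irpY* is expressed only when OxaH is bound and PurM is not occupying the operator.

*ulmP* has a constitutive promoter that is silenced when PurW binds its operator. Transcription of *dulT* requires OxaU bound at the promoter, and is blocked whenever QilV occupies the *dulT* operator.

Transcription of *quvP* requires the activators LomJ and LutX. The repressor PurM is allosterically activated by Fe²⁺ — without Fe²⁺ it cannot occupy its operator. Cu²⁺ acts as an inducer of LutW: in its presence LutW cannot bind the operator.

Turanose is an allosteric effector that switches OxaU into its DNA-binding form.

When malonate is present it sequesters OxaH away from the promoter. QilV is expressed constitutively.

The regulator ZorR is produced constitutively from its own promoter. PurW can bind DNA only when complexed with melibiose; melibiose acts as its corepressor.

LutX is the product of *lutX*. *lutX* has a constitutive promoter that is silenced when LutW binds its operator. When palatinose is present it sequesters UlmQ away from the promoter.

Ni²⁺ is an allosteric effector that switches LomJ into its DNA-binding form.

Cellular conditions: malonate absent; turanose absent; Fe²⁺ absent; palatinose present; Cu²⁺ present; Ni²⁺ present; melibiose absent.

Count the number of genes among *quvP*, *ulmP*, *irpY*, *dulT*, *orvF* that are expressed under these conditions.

Ni²⁺ is present, so LomJ is active.
Cu²⁺ is present, so LutW is inactive.
With no repressor bound, *lutX* is transcribed.
So LutX is produced and active.
No repressor is bound and LomJ and LutX are active, so *quvP* is transcribed.
→ *quvP* is ON.
Melibiose is absent, so PurW is inactive.
With no repressor bound, *ulmP* is transcribed.
→ *ulmP* is ON.
Fe²⁺ is absent, so PurM is inactive.
Malonate is absent, so OxaH is active.
No repressor is bound and OxaH is active, so *irpY* is transcribed.
→ *irpY* is ON.
QilV is produced constitutively and is active.
Turanose is absent, so OxaU is inactive.
With repressor QilV bound, *dulT* is not transcribed.
→ *dulT* is OFF.
ZorR is produced constitutively and is active.
Palatinose is present, so UlmQ is inactive.
With repressor ZorR bound, *orvF* is not transcribed.
→ *orvF* is OFF.
3 of the 5 genes are transcribed.

3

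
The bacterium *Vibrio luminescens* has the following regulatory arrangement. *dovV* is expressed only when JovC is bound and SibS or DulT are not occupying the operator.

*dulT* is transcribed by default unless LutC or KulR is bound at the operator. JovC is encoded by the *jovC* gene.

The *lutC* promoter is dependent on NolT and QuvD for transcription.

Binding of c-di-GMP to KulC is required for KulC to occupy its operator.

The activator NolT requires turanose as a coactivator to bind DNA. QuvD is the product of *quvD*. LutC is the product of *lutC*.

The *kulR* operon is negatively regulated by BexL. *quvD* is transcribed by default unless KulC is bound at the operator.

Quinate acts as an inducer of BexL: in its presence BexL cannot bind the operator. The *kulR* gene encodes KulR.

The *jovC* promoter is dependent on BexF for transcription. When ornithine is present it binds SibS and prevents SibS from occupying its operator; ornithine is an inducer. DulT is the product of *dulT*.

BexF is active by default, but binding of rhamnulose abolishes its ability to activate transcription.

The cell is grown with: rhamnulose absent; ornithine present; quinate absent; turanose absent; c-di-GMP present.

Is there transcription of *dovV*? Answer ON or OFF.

Ornithine is present, so SibS is inactive.
Turanose is absent, so NolT is inactive.
c-di-GMP is present, so KulC is active.
With repressor KulC bound, *quvD* is not transcribed.
So QuvD is not produced.
Required activator NolT is absent, so *lutC* is not transcribed.
So LutC is not produced.
Quinate is absent, so BexL is active.
With repressor BexL bound, *kulR* is not transcribed.
So KulR is not produced.
With no repressor bound, *dulT* is transcribed.
So DulT is produced and active.
Rhamnulose is absent, so BexF is active.
No repressor is bound and BexF is active, so *jovC* is transcribed.
So JovC is produced and active.
With repressor DulT bound, *dovV* is not transcribed.

OFF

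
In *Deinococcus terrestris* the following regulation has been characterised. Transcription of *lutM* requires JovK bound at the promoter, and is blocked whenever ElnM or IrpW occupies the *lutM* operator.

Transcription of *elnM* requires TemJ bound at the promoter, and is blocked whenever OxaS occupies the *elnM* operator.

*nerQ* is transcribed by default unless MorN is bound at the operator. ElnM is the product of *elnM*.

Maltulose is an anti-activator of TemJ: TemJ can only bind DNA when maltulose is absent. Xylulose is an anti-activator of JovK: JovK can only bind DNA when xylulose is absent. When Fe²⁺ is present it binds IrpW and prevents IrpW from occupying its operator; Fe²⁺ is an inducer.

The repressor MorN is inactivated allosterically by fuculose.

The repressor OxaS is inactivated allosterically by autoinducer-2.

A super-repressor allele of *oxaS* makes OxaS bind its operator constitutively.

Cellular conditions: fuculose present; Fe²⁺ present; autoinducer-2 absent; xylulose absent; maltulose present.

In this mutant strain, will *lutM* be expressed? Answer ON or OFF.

ON

Maltulose is present, so TemJ is inactive.
OxaS is constitutively active in this strain.
With repressor OxaS bound, *elnM* is not transcribed.
So ElnM is not produced.
Xylulose is absent, so JovK is active.
Fe²⁺ is present, so IrpW is inactive.
No repressor is bound and JovK is active, so *lutM* is transcribed.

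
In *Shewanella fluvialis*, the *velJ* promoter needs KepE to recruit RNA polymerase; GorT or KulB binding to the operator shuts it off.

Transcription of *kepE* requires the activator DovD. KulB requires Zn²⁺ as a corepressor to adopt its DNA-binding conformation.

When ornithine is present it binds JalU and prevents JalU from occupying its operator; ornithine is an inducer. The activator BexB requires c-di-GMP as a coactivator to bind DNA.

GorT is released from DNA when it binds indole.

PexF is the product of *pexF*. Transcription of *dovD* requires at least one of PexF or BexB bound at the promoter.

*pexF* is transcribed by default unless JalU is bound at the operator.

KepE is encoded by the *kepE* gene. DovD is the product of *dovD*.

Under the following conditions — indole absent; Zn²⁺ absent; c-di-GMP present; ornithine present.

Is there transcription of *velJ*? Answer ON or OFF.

Indole is absent, so GorT is active.
Zn²⁺ is absent, so KulB is inactive.
Ornithine is present, so JalU is inactive.
With no repressor bound, *pexF* is transcribed.
So PexF is produced and active.
c-di-GMP is present, so BexB is active.
Activator PexF is present, so *dovD* is transcribed.
So DovD is produced and active.
No repressor is bound and DovD is active, so *kepE* is transcribed.
So KepE is produced and active.
With repressor GorT bound, *velJ* is not transcribed.

OFF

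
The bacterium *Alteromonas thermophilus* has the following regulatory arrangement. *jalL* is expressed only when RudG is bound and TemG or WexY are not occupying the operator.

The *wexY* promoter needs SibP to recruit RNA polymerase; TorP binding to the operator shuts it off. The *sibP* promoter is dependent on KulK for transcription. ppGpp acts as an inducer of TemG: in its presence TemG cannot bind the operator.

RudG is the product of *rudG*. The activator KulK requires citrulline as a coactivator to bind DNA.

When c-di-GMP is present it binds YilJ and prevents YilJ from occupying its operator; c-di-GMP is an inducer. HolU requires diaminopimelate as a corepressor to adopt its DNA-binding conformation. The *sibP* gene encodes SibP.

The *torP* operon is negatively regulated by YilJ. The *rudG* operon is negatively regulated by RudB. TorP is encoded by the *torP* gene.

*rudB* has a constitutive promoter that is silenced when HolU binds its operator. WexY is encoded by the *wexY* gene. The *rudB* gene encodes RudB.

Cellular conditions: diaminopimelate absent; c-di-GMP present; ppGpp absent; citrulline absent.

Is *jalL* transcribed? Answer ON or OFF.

Diaminopimelate is absent, so HolU is inactive.
With no repressor bound, *rudB* is transcribed.
So RudB is produced and active.
With repressor RudB bound, *rudG* is not transcribed.
So RudG is not produced.
ppGpp is absent, so TemG is active.
Citrulline is absent, so KulK is inactive.
Required activator KulK is absent, so *sibP* is not transcribed.
So SibP is not produced.
c-di-GMP is present, so YilJ is inactive.
With no repressor bound, *torP* is transcribed.
So TorP is produced and active.
With repressor TorP bound, *wexY* is not transcribed.
So WexY is not produced.
With repressor TemG bound, *jalL* is not transcribed.

OFF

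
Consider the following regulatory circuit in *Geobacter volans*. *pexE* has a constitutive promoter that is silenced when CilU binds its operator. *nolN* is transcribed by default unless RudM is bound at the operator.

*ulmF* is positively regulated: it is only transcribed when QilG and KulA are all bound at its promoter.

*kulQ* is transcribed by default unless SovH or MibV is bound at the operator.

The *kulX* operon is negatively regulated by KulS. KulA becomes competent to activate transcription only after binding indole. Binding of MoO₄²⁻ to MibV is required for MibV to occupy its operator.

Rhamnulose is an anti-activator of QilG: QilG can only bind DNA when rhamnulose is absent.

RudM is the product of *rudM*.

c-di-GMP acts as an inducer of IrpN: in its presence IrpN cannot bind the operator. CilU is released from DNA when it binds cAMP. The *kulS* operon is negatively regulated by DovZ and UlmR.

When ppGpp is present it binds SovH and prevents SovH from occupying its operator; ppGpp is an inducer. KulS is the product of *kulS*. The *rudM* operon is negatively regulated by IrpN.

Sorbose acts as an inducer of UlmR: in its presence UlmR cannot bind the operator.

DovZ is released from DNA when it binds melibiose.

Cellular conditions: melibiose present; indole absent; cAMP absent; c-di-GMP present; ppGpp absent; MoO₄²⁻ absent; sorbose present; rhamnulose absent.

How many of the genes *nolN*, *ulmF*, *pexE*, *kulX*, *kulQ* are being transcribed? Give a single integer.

0

c-di-GMP is present, so IrpN is inactive.
With no repressor bound, *rudM* is transcribed.
So RudM is produced and active.
With repressor RudM bound, *nolN* is not transcribed.
→ *nolN* is OFF.
Rhamnulose is absent, so QilG is active.
Indole is absent, so KulA is inactive.
Required activator KulA is absent, so *ulmF* is not transcribed.
→ *ulmF* is OFF.
cAMP is absent, so CilU is active.
With repressor CilU bound, *pexE* is not transcribed.
→ *pexE* is OFF.
Melibiose is present, so DovZ is inactive.
Sorbose is present, so UlmR is inactive.
With no repressor bound, *kulS* is transcribed.
So KulS is produced and active.
With repressor KulS bound, *kulX* is not transcribed.
→ *kulX* is OFF.
ppGpp is absent, so SovH is active.
MoO₄²⁻ is absent, so MibV is inactive.
With repressor SovH bound, *kulQ* is not transcribed.
→ *kulQ* is OFF.
0 of the 5 genes are transcribed.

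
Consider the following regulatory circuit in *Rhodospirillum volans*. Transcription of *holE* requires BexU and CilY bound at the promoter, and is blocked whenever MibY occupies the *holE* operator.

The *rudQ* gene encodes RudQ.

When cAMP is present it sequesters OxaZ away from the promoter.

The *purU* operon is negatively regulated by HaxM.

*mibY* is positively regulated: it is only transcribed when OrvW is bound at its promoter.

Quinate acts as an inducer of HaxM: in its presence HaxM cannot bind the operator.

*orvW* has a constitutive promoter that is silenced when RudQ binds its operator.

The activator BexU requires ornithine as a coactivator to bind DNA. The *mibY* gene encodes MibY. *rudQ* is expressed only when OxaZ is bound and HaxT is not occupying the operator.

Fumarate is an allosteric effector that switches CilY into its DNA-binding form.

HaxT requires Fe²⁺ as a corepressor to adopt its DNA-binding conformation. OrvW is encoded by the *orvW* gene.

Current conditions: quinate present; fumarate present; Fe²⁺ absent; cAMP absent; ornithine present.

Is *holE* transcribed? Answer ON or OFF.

ON

Ornithine is present, so BexU is active.
cAMP is absent, so OxaZ is active.
Fe²⁺ is absent, so HaxT is inactive.
No repressor is bound and OxaZ is active, so *rudQ* is transcribed.
So RudQ is produced and active.
With repressor RudQ bound, *orvW* is not transcribed.
So OrvW is not produced.
Required activator OrvW is absent, so *mibY* is not transcribed.
So MibY is not produced.
Fumarate is present, so CilY is active.
No repressor is bound and BexU and CilY are active, so *holE* is transcribed.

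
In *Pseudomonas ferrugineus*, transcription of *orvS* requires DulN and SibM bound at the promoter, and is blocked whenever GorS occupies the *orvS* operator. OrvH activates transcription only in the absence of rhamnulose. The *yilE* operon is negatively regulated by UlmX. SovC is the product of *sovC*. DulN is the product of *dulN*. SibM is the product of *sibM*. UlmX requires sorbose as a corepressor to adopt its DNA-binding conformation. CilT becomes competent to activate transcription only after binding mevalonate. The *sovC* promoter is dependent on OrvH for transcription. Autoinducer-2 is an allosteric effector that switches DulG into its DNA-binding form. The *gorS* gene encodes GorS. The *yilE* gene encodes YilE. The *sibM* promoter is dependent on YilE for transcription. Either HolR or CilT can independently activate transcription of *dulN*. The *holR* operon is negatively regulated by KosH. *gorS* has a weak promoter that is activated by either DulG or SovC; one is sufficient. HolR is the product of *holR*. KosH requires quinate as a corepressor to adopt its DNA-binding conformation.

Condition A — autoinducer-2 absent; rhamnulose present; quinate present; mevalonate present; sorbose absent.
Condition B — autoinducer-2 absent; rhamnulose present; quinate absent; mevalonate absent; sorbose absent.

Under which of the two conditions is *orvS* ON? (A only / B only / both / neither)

Condition A:
Autoinducer-2 is absent, so DulG is inactive.
Rhamnulose is present, so OrvH is inactive.
Required activator OrvH is absent, so *sovC* is not transcribed.
So SovC is not produced.
No activator is available at the *gorS* promoter, so *gorS* is not transcribed.
So GorS is not produced.
Quinate is present, so KosH is active.
With repressor KosH bound, *holR* is not transcribed.
So HolR is not produced.
Mevalonate is present, so CilT is active.
Activator CilT is present, so *dulN* is transcribed.
So DulN is produced and active.
Sorbose is absent, so UlmX is inactive.
With no repressor bound, *yilE* is transcribed.
So YilE is produced and active.
No repressor is bound and YilE is active, so *sibM* is transcribed.
So SibM is produced and active.
No repressor is bound and DulN and SibM are active, so *orvS* is transcribed.
→ *orvS* is ON in A.
Condition B:
Autoinducer-2 is absent, so DulG is inactive.
Rhamnulose is present, so OrvH is inactive.
Required activator OrvH is absent, so *sovC* is not transcribed.
So SovC is not produced.
No activator is available at the *gorS* promoter, so *gorS* is not transcribed.
So GorS is not produced.
Quinate is absent, so KosH is inactive.
With no repressor bound, *holR* is transcribed.
So HolR is produced and active.
Mevalonate is absent, so CilT is inactive.
Activator HolR is present, so *dulN* is transcribed.
So DulN is produced and active.
Sorbose is absent, so UlmX is inactive.
With no repressor bound, *yilE* is transcribed.
So YilE is produced and active.
No repressor is bound and YilE is active, so *sibM* is transcribed.
So SibM is produced and active.
No repressor is bound and DulN and SibM are active, so *orvS* is transcribed.
→ *orvS* is ON in B.

both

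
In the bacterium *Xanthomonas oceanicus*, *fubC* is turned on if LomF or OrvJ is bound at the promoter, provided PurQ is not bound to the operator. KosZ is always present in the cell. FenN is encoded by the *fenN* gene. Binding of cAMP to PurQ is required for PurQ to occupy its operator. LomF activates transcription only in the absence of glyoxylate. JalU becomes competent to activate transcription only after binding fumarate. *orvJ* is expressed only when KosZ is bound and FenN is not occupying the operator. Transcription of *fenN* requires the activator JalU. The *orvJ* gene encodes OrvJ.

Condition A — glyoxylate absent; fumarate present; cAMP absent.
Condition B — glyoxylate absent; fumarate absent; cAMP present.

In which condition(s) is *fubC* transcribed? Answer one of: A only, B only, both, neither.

Condition A:
Glyoxylate is absent, so LomF is active.
KosZ is produced constitutively and is active.
Fumarate is present, so JalU is active.
No repressor is bound and JalU is active, so *fenN* is transcribed.
So FenN is produced and active.
With repressor FenN bound, *orvJ* is not transcribed.
So OrvJ is not produced.
cAMP is absent, so PurQ is inactive.
Activator LomF is present, so *fubC* is transcribed.
→ *fubC* is ON in A.
Condition B:
Glyoxylate is absent, so LomF is active.
KosZ is produced constitutively and is active.
Fumarate is absent, so JalU is inactive.
Required activator JalU is absent, so *fenN* is not transcribed.
So FenN is not produced.
No repressor is bound and KosZ is active, so *orvJ* is transcribed.
So OrvJ is produced and active.
cAMP is present, so PurQ is active.
With repressor PurQ bound, *fubC* is not transcribed.
→ *fubC* is OFF in B.

A only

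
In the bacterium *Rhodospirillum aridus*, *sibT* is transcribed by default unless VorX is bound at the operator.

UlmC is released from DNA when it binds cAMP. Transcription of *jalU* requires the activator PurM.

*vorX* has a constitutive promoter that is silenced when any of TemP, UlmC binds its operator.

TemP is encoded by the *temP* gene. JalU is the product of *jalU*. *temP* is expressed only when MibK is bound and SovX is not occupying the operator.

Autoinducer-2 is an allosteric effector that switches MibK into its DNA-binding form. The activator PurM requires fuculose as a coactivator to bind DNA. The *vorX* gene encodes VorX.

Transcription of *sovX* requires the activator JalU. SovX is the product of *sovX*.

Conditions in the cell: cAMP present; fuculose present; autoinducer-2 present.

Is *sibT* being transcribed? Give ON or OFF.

OFF

Fuculose is present, so PurM is active.
No repressor is bound and PurM is active, so *jalU* is transcribed.
So JalU is produced and active.
No repressor is bound and JalU is active, so *sovX* is transcribed.
So SovX is produced and active.
Autoinducer-2 is present, so MibK is active.
With repressor SovX bound, *temP* is not transcribed.
So TemP is not produced.
cAMP is present, so UlmC is inactive.
With no repressor bound, *vorX* is transcribed.
So VorX is produced and active.
With repressor VorX bound, *sibT* is not transcribed.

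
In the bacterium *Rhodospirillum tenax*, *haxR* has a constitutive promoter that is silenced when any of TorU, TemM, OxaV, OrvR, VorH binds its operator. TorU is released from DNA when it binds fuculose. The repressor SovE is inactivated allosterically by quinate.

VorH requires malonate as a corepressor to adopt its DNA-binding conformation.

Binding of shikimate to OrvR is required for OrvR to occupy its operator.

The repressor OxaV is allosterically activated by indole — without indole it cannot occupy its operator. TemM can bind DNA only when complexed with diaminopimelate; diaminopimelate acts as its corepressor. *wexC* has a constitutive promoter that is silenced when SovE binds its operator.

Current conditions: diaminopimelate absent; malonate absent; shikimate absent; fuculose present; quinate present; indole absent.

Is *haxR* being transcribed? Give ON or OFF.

ON

Fuculose is present, so TorU is inactive.
Diaminopimelate is absent, so TemM is inactive.
Indole is absent, so OxaV is inactive.
Shikimate is absent, so OrvR is inactive.
Malonate is absent, so VorH is inactive.
With no repressor bound, *haxR* is transcribed.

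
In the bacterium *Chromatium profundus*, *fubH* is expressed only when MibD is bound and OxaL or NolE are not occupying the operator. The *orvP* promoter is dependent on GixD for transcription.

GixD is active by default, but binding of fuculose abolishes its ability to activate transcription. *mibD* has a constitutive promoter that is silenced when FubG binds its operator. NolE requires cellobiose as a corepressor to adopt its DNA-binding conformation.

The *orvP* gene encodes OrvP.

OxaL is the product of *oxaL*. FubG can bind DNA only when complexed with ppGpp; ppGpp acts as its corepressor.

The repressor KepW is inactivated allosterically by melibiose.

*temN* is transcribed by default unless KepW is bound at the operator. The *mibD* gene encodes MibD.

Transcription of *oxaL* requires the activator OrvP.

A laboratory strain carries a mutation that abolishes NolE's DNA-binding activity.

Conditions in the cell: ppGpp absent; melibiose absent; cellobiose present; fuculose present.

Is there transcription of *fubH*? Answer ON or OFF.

Fuculose is present, so GixD is inactive.
Required activator GixD is absent, so *orvP* is not transcribed.
So OrvP is not produced.
Required activator OrvP is absent, so *oxaL* is not transcribed.
So OxaL is not produced.
NolE is non-functional in this strain, so it has no effect.
ppGpp is absent, so FubG is inactive.
With no repressor bound, *mibD* is transcribed.
So MibD is produced and active.
No repressor is bound and MibD is active, so *fubH* is transcribed.

ON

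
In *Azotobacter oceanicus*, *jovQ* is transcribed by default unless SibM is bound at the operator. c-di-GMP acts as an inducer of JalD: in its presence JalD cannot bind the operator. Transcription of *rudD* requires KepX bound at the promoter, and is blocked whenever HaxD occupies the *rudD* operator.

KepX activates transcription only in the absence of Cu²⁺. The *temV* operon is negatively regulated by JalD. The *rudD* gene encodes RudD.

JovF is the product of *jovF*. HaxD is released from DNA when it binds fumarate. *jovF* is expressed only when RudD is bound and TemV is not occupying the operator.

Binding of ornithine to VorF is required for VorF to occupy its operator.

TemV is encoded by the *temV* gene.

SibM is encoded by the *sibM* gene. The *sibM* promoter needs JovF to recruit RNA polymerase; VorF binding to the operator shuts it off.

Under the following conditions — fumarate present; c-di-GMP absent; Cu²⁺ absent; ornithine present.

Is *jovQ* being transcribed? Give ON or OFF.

ON

c-di-GMP is absent, so JalD is active.
With repressor JalD bound, *temV* is not transcribed.
So TemV is not produced.
Cu²⁺ is absent, so KepX is active.
Fumarate is present, so HaxD is inactive.
No repressor is bound and KepX is active, so *rudD* is transcribed.
So RudD is produced and active.
No repressor is bound and RudD is active, so *jovF* is transcribed.
So JovF is produced and active.
Ornithine is present, so VorF is active.
With repressor VorF bound, *sibM* is not transcribed.
So SibM is not produced.
With no repressor bound, *jovQ* is transcribed.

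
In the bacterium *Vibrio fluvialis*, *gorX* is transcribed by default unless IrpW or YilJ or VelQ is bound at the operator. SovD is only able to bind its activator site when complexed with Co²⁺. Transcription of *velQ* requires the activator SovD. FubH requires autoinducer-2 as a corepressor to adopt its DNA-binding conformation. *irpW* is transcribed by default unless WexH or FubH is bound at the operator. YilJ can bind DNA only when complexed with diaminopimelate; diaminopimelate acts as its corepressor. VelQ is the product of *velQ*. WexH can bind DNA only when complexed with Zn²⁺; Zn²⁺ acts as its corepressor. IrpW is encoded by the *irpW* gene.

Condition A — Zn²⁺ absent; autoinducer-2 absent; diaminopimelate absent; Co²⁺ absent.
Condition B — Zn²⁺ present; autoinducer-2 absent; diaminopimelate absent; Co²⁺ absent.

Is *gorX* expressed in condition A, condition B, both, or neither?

Condition A:
Zn²⁺ is absent, so WexH is inactive.
Autoinducer-2 is absent, so FubH is inactive.
With no repressor bound, *irpW* is transcribed.
So IrpW is produced and active.
Diaminopimelate is absent, so YilJ is inactive.
Co²⁺ is absent, so SovD is inactive.
Required activator SovD is absent, so *velQ* is not transcribed.
So VelQ is not produced.
With repressor IrpW bound, *gorX* is not transcribed.
→ *gorX* is OFF in A.
Condition B:
Zn²⁺ is present, so WexH is active.
Autoinducer-2 is absent, so FubH is inactive.
With repressor WexH bound, *irpW* is not transcribed.
So IrpW is not produced.
Diaminopimelate is absent, so YilJ is inactive.
Co²⁺ is absent, so SovD is inactive.
Required activator SovD is absent, so *velQ* is not transcribed.
So VelQ is not produced.
With no repressor bound, *gorX* is transcribed.
→ *gorX* is ON in B.

B only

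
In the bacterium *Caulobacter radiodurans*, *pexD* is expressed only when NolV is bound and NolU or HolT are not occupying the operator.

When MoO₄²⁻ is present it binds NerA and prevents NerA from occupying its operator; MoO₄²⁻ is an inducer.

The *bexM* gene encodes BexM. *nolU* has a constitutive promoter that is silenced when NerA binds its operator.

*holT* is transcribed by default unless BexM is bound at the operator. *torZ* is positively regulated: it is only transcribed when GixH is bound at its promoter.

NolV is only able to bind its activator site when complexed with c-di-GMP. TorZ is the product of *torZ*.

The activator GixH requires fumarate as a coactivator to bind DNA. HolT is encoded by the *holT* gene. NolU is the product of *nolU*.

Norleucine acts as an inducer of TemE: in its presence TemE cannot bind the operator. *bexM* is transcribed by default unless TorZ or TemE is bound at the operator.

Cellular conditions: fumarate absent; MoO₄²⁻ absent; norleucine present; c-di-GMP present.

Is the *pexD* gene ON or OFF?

ON

MoO₄²⁻ is absent, so NerA is active.
With repressor NerA bound, *nolU* is not transcribed.
So NolU is not produced.
c-di-GMP is present, so NolV is active.
Fumarate is absent, so GixH is inactive.
Required activator GixH is absent, so *torZ* is not transcribed.
So TorZ is not produced.
Norleucine is present, so TemE is inactive.
With no repressor bound, *bexM* is transcribed.
So BexM is produced and active.
With repressor BexM bound, *holT* is not transcribed.
So HolT is not produced.
No repressor is bound and NolV is active, so *pexD* is transcribed.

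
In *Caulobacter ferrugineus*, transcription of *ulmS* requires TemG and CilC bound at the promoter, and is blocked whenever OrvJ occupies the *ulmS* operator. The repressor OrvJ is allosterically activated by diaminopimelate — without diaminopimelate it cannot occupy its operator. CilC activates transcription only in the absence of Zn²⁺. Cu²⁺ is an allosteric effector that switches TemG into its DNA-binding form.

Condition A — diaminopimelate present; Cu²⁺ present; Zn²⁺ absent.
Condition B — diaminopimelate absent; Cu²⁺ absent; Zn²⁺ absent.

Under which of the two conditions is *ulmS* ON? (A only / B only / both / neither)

neither

Condition A:
Diaminopimelate is present, so OrvJ is active.
Cu²⁺ is present, so TemG is active.
Zn²⁺ is absent, so CilC is active.
With repressor OrvJ bound, *ulmS* is not transcribed.
→ *ulmS* is OFF in A.
Condition B:
Diaminopimelate is absent, so OrvJ is inactive.
Cu²⁺ is absent, so TemG is inactive.
Zn²⁺ is absent, so CilC is active.
Required activator TemG is absent, so *ulmS* is not transcribed.
→ *ulmS* is OFF in B.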